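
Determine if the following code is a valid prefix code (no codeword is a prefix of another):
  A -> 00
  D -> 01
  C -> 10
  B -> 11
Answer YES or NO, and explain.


Checking each pair (does one codeword prefix another?):
  A='00' vs D='01': no prefix
  A='00' vs C='10': no prefix
  A='00' vs B='11': no prefix
  D='01' vs A='00': no prefix
  D='01' vs C='10': no prefix
  D='01' vs B='11': no prefix
  C='10' vs A='00': no prefix
  C='10' vs D='01': no prefix
  C='10' vs B='11': no prefix
  B='11' vs A='00': no prefix
  B='11' vs D='01': no prefix
  B='11' vs C='10': no prefix
No violation found over all pairs.

YES -- this is a valid prefix code. No codeword is a prefix of any other codeword.


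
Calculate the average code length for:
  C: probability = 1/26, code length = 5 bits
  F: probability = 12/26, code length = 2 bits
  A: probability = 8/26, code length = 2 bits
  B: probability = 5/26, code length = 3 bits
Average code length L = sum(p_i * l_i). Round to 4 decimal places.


Weighted contributions p_i * l_i:
  C: (1/26) * 5 = 5/26
  F: (12/26) * 2 = 24/26
  A: (8/26) * 2 = 16/26
  B: (5/26) * 3 = 15/26
Sum = (5 + 24 + 16 + 15)/26 = 60/26

L = 60/26 = 2.3077 bits/symbol


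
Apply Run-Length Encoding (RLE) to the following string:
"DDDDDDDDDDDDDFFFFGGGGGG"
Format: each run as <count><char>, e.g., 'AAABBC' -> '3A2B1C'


Scanning runs left to right:
  i=0: run of 'D' x 13 -> '13D'
  i=13: run of 'F' x 4 -> '4F'
  i=17: run of 'G' x 6 -> '6G'

RLE = 13D4F6G


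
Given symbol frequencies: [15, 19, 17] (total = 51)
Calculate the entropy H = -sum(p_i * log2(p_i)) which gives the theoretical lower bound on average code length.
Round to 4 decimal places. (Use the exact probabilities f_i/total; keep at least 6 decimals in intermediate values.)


Per-symbol terms -p_i * log2(p_i) with p_i = f_i/51:
  p = 15/51 = 0.294118: log2(p) = -1.765535, -p*log2(p) = 0.519275
  p = 19/51 = 0.372549: log2(p) = -1.424498, -p*log2(p) = 0.530695
  p = 17/51 = 0.333333: log2(p) = -1.584963, -p*log2(p) = 0.528321
H = 0.519275 + 0.530695 + 0.528321 = 1.578291

H = 1.5783 bits/symbol


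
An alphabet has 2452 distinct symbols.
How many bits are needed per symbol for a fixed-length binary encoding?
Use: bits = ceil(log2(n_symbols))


log2(2452) = 11.2597
Bracket: 2^11 = 2048 < 2452 <= 2^12 = 4096
So ceil(log2(2452)) = 12

bits = ceil(log2(2452)) = ceil(11.2597) = 12 bits


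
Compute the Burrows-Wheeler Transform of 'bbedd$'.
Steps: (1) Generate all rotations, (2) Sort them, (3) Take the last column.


Rotations (sorted):
  0: $bbedd -> last char: d
  1: bbedd$ -> last char: $
  2: bedd$b -> last char: b
  3: d$bbed -> last char: d
  4: dd$bbe -> last char: e
  5: edd$bb -> last char: b


BWT = d$bdeb


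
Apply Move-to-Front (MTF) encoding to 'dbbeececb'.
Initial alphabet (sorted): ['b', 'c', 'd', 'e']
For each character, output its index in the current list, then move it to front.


MTF encoding:
'd': index 2 in ['b', 'c', 'd', 'e'] -> ['d', 'b', 'c', 'e']
'b': index 1 in ['d', 'b', 'c', 'e'] -> ['b', 'd', 'c', 'e']
'b': index 0 in ['b', 'd', 'c', 'e'] -> ['b', 'd', 'c', 'e']
'e': index 3 in ['b', 'd', 'c', 'e'] -> ['e', 'b', 'd', 'c']
'e': index 0 in ['e', 'b', 'd', 'c'] -> ['e', 'b', 'd', 'c']
'c': index 3 in ['e', 'b', 'd', 'c'] -> ['c', 'e', 'b', 'd']
'e': index 1 in ['c', 'e', 'b', 'd'] -> ['e', 'c', 'b', 'd']
'c': index 1 in ['e', 'c', 'b', 'd'] -> ['c', 'e', 'b', 'd']
'b': index 2 in ['c', 'e', 'b', 'd'] -> ['b', 'c', 'e', 'd']


Output: [2, 1, 0, 3, 0, 3, 1, 1, 2]


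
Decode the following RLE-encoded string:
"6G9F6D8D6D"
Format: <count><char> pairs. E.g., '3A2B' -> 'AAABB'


Expanding each <count><char> pair:
  6G -> 'GGGGGG'
  9F -> 'FFFFFFFFF'
  6D -> 'DDDDDD'
  8D -> 'DDDDDDDD'
  6D -> 'DDDDDD'

Decoded = GGGGGGFFFFFFFFFDDDDDDDDDDDDDDDDDDDD


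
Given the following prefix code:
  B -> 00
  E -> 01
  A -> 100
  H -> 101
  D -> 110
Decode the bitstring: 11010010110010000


Decoding step by step:
Bits 110 -> D
Bits 100 -> A
Bits 101 -> H
Bits 100 -> A
Bits 100 -> A
Bits 00 -> B


Decoded message: DAHAAB


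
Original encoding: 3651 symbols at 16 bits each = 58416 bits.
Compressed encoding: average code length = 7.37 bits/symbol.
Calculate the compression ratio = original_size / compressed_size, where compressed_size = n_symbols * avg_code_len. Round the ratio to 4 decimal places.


original_size = n_symbols * orig_bits = 3651 * 16 = 58416 bits
compressed_size = n_symbols * avg_code_len = 3651 * 7.37 = 26907.87 bits
ratio = original_size / compressed_size = 58416 / 26907.87 = 2.171

Compression ratio = 2.171


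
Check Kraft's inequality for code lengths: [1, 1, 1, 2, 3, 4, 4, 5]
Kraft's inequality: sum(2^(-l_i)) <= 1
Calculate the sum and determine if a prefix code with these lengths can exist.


Sum = 2^(-1) + 2^(-1) + 2^(-1) + 2^(-2) + 2^(-3) + 2^(-4) + 2^(-4) + 2^(-5)
    = 0.5 + 0.5 + 0.5 + 0.25 + 0.125 + 0.0625 + 0.0625 + 0.03125
    = 65/32 = 2.03125
Since 2.03125 > 1, Kraft's inequality is NOT satisfied.
A prefix code with these lengths CANNOT exist.

Kraft sum = 2.03125. Not satisfied.


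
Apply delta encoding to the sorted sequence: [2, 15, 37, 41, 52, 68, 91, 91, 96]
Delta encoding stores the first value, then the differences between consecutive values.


First value: 2
Deltas:
  15 - 2 = 13
  37 - 15 = 22
  41 - 37 = 4
  52 - 41 = 11
  68 - 52 = 16
  91 - 68 = 23
  91 - 91 = 0
  96 - 91 = 5


Delta encoded: [2, 13, 22, 4, 11, 16, 23, 0, 5]


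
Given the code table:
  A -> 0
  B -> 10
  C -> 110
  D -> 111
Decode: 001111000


Decoding:
0 -> A
0 -> A
111 -> D
10 -> B
0 -> A
0 -> A


Result: AADBAA


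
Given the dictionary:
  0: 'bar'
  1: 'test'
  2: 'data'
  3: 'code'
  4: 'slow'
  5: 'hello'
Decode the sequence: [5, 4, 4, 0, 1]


Look up each index in the dictionary:
  5 -> 'hello'
  4 -> 'slow'
  4 -> 'slow'
  0 -> 'bar'
  1 -> 'test'

Decoded: "hello slow slow bar test"


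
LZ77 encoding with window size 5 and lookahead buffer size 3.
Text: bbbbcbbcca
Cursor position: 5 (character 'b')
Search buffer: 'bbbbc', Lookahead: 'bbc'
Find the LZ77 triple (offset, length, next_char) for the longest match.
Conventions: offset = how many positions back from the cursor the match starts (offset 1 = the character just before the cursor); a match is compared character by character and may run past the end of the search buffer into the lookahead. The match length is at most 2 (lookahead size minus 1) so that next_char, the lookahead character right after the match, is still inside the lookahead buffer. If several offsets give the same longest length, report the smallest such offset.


Try each offset into the search buffer:
  offset=1 (pos 4, char 'c'): match length 0
  offset=2 (pos 3, char 'b'): match length 1
  offset=3 (pos 2, char 'b'): match length 2
  offset=4 (pos 1, char 'b'): match length 2
  offset=5 (pos 0, char 'b'): match length 2
Longest match has length 2, found at offsets 3, 4, 5; take the smallest, offset 3.
next_char = character at position 5 + 2 = 7 -> 'c'

Best match: offset=3, length=2 (matching 'bb' starting at position 2)
LZ77 triple: (3, 2, 'c')


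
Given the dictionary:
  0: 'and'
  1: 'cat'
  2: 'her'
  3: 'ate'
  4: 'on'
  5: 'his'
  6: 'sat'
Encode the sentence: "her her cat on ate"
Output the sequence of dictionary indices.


Look up each word in the dictionary:
  'her' -> 2
  'her' -> 2
  'cat' -> 1
  'on' -> 4
  'ate' -> 3

Encoded: [2, 2, 1, 4, 3]


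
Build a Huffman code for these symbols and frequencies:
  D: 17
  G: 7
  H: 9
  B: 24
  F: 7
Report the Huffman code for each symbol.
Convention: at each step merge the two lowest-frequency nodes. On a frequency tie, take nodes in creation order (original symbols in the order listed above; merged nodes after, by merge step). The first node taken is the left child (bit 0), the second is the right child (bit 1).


Huffman tree construction:
Step 1: Merge G(7) + F(7) = 14
Step 2: Merge H(9) + (G+F)(14) = 23
Step 3: Merge D(17) + (H+(G+F))(23) = 40
Step 4: Merge B(24) + (D+(H+(G+F)))(40) = 64
Read each symbol's code off the tree from the root (left child = 0, right child = 1).

Codes:
  D: 10 (length 2)
  G: 1110 (length 4)
  H: 110 (length 3)
  B: 0 (length 1)
  F: 1111 (length 4)
Average code length: 141/64 = 2.2031 bits/symbol


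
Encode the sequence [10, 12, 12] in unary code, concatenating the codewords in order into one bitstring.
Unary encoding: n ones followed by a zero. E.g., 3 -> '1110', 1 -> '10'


Encode each number as n ones followed by a terminating 0:
  10 -> 11111111110 (11 bits)
  12 -> 1111111111110 (13 bits)
  12 -> 1111111111110 (13 bits)
Total length = 11 + 13 + 13 = 37 bits.

Unary([10, 12, 12]) = 1111111111011111111111101111111111110 (37 bits)


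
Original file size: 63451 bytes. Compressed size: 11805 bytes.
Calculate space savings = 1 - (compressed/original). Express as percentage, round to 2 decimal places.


ratio = compressed/original = 11805/63451 = 0.186049
savings = 1 - ratio = 1 - 0.186049 = 0.813951
as a percentage: 0.813951 * 100 = 81.4%

Space savings = 1 - 11805/63451 = 81.4%


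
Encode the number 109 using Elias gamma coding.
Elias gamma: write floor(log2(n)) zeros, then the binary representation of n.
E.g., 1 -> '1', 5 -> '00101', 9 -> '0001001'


num_bits = floor(log2(109)) + 1 = 7
leading_zeros = num_bits - 1 = 6
binary(109) = 1101101

Elias gamma(109) = '000000' + '1101101' = 0000001101101 (13 bits)


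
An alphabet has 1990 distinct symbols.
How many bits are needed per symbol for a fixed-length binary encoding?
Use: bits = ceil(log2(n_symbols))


log2(1990) = 10.9586
Bracket: 2^10 = 1024 < 1990 <= 2^11 = 2048
So ceil(log2(1990)) = 11

bits = ceil(log2(1990)) = ceil(10.9586) = 11 bits


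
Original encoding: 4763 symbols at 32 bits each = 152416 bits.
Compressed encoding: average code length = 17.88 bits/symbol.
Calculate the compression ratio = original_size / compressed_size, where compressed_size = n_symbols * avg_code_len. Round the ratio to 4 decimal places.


original_size = n_symbols * orig_bits = 4763 * 32 = 152416 bits
compressed_size = n_symbols * avg_code_len = 4763 * 17.88 = 85162.44 bits
ratio = original_size / compressed_size = 152416 / 85162.44 = 1.7897

Compression ratio = 1.7897


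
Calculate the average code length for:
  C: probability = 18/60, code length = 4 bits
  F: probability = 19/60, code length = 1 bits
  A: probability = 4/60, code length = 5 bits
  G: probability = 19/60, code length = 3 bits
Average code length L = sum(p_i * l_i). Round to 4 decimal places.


Weighted contributions p_i * l_i:
  C: (18/60) * 4 = 72/60
  F: (19/60) * 1 = 19/60
  A: (4/60) * 5 = 20/60
  G: (19/60) * 3 = 57/60
Sum = (72 + 19 + 20 + 57)/60 = 168/60

L = 168/60 = 2.8000 bits/symbol


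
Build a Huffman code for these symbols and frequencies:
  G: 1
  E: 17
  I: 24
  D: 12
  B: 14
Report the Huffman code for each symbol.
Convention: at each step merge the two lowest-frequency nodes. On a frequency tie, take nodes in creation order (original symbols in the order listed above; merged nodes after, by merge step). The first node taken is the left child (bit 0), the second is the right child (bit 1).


Huffman tree construction:
Step 1: Merge G(1) + D(12) = 13
Step 2: Merge (G+D)(13) + B(14) = 27
Step 3: Merge E(17) + I(24) = 41
Step 4: Merge ((G+D)+B)(27) + (E+I)(41) = 68
Read each symbol's code off the tree from the root (left child = 0, right child = 1).

Codes:
  G: 000 (length 3)
  E: 10 (length 2)
  I: 11 (length 2)
  D: 001 (length 3)
  B: 01 (length 2)
Average code length: 149/68 = 2.1912 bits/symbol


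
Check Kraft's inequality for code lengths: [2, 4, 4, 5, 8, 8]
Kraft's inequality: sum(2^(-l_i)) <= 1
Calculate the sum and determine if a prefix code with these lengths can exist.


Sum = 2^(-2) + 2^(-4) + 2^(-4) + 2^(-5) + 2^(-8) + 2^(-8)
    = 0.25 + 0.0625 + 0.0625 + 0.03125 + 0.00390625 + 0.00390625
    = 106/256 = 0.4140625
Since 0.4140625 <= 1, Kraft's inequality IS satisfied.
A prefix code with these lengths CAN exist.

Kraft sum = 0.4140625. Satisfied.


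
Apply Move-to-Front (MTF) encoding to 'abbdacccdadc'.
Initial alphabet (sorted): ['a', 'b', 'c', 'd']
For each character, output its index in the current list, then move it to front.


MTF encoding:
'a': index 0 in ['a', 'b', 'c', 'd'] -> ['a', 'b', 'c', 'd']
'b': index 1 in ['a', 'b', 'c', 'd'] -> ['b', 'a', 'c', 'd']
'b': index 0 in ['b', 'a', 'c', 'd'] -> ['b', 'a', 'c', 'd']
'd': index 3 in ['b', 'a', 'c', 'd'] -> ['d', 'b', 'a', 'c']
'a': index 2 in ['d', 'b', 'a', 'c'] -> ['a', 'd', 'b', 'c']
'c': index 3 in ['a', 'd', 'b', 'c'] -> ['c', 'a', 'd', 'b']
'c': index 0 in ['c', 'a', 'd', 'b'] -> ['c', 'a', 'd', 'b']
'c': index 0 in ['c', 'a', 'd', 'b'] -> ['c', 'a', 'd', 'b']
'd': index 2 in ['c', 'a', 'd', 'b'] -> ['d', 'c', 'a', 'b']
'a': index 2 in ['d', 'c', 'a', 'b'] -> ['a', 'd', 'c', 'b']
'd': index 1 in ['a', 'd', 'c', 'b'] -> ['d', 'a', 'c', 'b']
'c': index 2 in ['d', 'a', 'c', 'b'] -> ['c', 'd', 'a', 'b']


Output: [0, 1, 0, 3, 2, 3, 0, 0, 2, 2, 1, 2]


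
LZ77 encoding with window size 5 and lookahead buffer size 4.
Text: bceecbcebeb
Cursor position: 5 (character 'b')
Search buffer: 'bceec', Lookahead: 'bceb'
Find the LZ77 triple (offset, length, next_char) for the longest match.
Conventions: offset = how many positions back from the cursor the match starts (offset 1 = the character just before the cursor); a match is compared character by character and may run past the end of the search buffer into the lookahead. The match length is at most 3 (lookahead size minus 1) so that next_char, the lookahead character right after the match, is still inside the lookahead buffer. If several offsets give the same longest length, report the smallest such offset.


Try each offset into the search buffer:
  offset=1 (pos 4, char 'c'): match length 0
  offset=2 (pos 3, char 'e'): match length 0
  offset=3 (pos 2, char 'e'): match length 0
  offset=4 (pos 1, char 'c'): match length 0
  offset=5 (pos 0, char 'b'): match length 3
Longest match has length 3 at offset 5.
next_char = character at position 5 + 3 = 8 -> 'b'

Best match: offset=5, length=3 (matching 'bce' starting at position 0)
LZ77 triple: (5, 3, 'b')


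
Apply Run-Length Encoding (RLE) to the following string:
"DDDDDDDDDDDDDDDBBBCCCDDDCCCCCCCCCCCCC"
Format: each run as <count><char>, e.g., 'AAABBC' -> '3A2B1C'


Scanning runs left to right:
  i=0: run of 'D' x 15 -> '15D'
  i=15: run of 'B' x 3 -> '3B'
  i=18: run of 'C' x 3 -> '3C'
  i=21: run of 'D' x 3 -> '3D'
  i=24: run of 'C' x 13 -> '13C'

RLE = 15D3B3C3D13C


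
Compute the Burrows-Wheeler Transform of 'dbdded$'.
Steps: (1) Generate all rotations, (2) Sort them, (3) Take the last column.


Rotations (sorted):
  0: $dbdded -> last char: d
  1: bdded$d -> last char: d
  2: d$dbdde -> last char: e
  3: dbdded$ -> last char: $
  4: dded$db -> last char: b
  5: ded$dbd -> last char: d
  6: ed$dbdd -> last char: d


BWT = dde$bdd


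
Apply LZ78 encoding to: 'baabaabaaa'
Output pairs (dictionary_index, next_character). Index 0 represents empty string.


LZ78 encoding steps:
Dictionary: {0: ''}
Step 1: w='' (idx 0), next='b' -> output (0, 'b'), add 'b' as idx 1
Step 2: w='' (idx 0), next='a' -> output (0, 'a'), add 'a' as idx 2
Step 3: w='a' (idx 2), next='b' -> output (2, 'b'), add 'ab' as idx 3
Step 4: w='a' (idx 2), next='a' -> output (2, 'a'), add 'aa' as idx 4
Step 5: w='b' (idx 1), next='a' -> output (1, 'a'), add 'ba' as idx 5
Step 6: w='aa' (idx 4), end of input -> output (4, '')


Encoded: [(0, 'b'), (0, 'a'), (2, 'b'), (2, 'a'), (1, 'a'), (4, '')]


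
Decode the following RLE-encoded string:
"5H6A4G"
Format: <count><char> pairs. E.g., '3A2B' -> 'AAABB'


Expanding each <count><char> pair:
  5H -> 'HHHHH'
  6A -> 'AAAAAA'
  4G -> 'GGGG'

Decoded = HHHHHAAAAAAGGGG


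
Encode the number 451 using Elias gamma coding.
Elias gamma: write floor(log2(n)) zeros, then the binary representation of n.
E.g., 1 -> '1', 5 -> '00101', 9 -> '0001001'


num_bits = floor(log2(451)) + 1 = 9
leading_zeros = num_bits - 1 = 8
binary(451) = 111000011

Elias gamma(451) = '00000000' + '111000011' = 00000000111000011 (17 bits)


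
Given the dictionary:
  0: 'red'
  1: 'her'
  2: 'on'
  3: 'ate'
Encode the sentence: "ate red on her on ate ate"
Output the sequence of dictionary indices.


Look up each word in the dictionary:
  'ate' -> 3
  'red' -> 0
  'on' -> 2
  'her' -> 1
  'on' -> 2
  'ate' -> 3
  'ate' -> 3

Encoded: [3, 0, 2, 1, 2, 3, 3]


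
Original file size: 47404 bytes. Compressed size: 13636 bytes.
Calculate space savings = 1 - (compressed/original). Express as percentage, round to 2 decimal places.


ratio = compressed/original = 13636/47404 = 0.287655
savings = 1 - ratio = 1 - 0.287655 = 0.712345
as a percentage: 0.712345 * 100 = 71.23%

Space savings = 1 - 13636/47404 = 71.23%


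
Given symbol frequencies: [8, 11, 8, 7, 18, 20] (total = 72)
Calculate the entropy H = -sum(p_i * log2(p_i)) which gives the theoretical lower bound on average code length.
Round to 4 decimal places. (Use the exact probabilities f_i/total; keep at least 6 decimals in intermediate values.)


Per-symbol terms -p_i * log2(p_i) with p_i = f_i/72:
  p = 8/72 = 0.111111: log2(p) = -3.169925, -p*log2(p) = 0.352214
  p = 11/72 = 0.152778: log2(p) = -2.710493, -p*log2(p) = 0.414103
  p = 8/72 = 0.111111: log2(p) = -3.169925, -p*log2(p) = 0.352214
  p = 7/72 = 0.097222: log2(p) = -3.362570, -p*log2(p) = 0.326917
  p = 18/72 = 0.250000: log2(p) = -2.000000, -p*log2(p) = 0.500000
  p = 20/72 = 0.277778: log2(p) = -1.847997, -p*log2(p) = 0.513332
H = 0.352214 + 0.414103 + 0.352214 + 0.326917 + 0.500000 + 0.513332 = 2.458780

H = 2.4588 bits/symbol


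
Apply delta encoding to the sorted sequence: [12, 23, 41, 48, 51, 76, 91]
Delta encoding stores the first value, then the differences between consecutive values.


First value: 12
Deltas:
  23 - 12 = 11
  41 - 23 = 18
  48 - 41 = 7
  51 - 48 = 3
  76 - 51 = 25
  91 - 76 = 15


Delta encoded: [12, 11, 18, 7, 3, 25, 15]


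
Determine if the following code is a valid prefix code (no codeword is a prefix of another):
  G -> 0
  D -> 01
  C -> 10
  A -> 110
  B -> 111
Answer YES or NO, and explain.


Checking each pair (does one codeword prefix another?):
  G='0' vs D='01': prefix -- VIOLATION

NO -- this is NOT a valid prefix code. G (0) is a prefix of D (01).


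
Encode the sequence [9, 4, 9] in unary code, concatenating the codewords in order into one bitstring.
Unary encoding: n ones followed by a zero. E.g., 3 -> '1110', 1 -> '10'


Encode each number as n ones followed by a terminating 0:
  9 -> 1111111110 (10 bits)
  4 -> 11110 (5 bits)
  9 -> 1111111110 (10 bits)
Total length = 10 + 5 + 10 = 25 bits.

Unary([9, 4, 9]) = 1111111110111101111111110 (25 bits)


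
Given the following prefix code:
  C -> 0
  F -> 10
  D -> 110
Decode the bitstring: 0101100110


Decoding step by step:
Bits 0 -> C
Bits 10 -> F
Bits 110 -> D
Bits 0 -> C
Bits 110 -> D


Decoded message: CFDCD


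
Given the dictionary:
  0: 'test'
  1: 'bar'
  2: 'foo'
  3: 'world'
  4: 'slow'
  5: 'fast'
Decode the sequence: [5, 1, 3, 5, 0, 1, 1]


Look up each index in the dictionary:
  5 -> 'fast'
  1 -> 'bar'
  3 -> 'world'
  5 -> 'fast'
  0 -> 'test'
  1 -> 'bar'
  1 -> 'bar'

Decoded: "fast bar world fast test bar bar"


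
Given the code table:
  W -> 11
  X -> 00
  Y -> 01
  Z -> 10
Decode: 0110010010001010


Decoding:
01 -> Y
10 -> Z
01 -> Y
00 -> X
10 -> Z
00 -> X
10 -> Z
10 -> Z


Result: YZYXZXZZ


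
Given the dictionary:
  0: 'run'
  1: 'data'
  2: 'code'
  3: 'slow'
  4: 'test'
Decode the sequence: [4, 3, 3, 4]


Look up each index in the dictionary:
  4 -> 'test'
  3 -> 'slow'
  3 -> 'slow'
  4 -> 'test'

Decoded: "test slow slow test"


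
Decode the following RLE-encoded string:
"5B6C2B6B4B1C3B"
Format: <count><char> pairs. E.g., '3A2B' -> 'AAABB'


Expanding each <count><char> pair:
  5B -> 'BBBBB'
  6C -> 'CCCCCC'
  2B -> 'BB'
  6B -> 'BBBBBB'
  4B -> 'BBBB'
  1C -> 'C'
  3B -> 'BBB'

Decoded = BBBBBCCCCCCBBBBBBBBBBBBCBBB


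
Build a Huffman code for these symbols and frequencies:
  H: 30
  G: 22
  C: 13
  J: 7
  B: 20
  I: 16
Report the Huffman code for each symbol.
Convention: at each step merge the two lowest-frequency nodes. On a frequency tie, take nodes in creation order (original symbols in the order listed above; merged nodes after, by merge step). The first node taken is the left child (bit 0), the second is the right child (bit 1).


Huffman tree construction:
Step 1: Merge J(7) + C(13) = 20
Step 2: Merge I(16) + B(20) = 36
Step 3: Merge (J+C)(20) + G(22) = 42
Step 4: Merge H(30) + (I+B)(36) = 66
Step 5: Merge ((J+C)+G)(42) + (H+(I+B))(66) = 108
Read each symbol's code off the tree from the root (left child = 0, right child = 1).

Codes:
  H: 10 (length 2)
  G: 01 (length 2)
  C: 001 (length 3)
  J: 000 (length 3)
  B: 111 (length 3)
  I: 110 (length 3)
Average code length: 272/108 = 2.5185 bits/symbol


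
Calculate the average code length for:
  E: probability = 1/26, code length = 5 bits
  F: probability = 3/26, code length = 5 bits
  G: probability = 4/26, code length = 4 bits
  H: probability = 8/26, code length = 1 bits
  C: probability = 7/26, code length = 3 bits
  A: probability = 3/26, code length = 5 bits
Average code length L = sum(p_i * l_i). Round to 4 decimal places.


Weighted contributions p_i * l_i:
  E: (1/26) * 5 = 5/26
  F: (3/26) * 5 = 15/26
  G: (4/26) * 4 = 16/26
  H: (8/26) * 1 = 8/26
  C: (7/26) * 3 = 21/26
  A: (3/26) * 5 = 15/26
Sum = (5 + 15 + 16 + 8 + 21 + 15)/26 = 80/26

L = 80/26 = 3.0769 bits/symbol


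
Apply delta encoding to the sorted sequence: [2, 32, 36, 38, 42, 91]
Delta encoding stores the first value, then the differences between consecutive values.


First value: 2
Deltas:
  32 - 2 = 30
  36 - 32 = 4
  38 - 36 = 2
  42 - 38 = 4
  91 - 42 = 49


Delta encoded: [2, 30, 4, 2, 4, 49]


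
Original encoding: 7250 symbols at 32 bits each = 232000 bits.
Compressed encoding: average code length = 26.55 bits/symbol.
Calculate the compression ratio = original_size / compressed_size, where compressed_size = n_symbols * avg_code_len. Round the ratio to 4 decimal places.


original_size = n_symbols * orig_bits = 7250 * 32 = 232000 bits
compressed_size = n_symbols * avg_code_len = 7250 * 26.55 = 192487.5 bits
ratio = original_size / compressed_size = 232000 / 192487.5 = 1.2053

Compression ratio = 1.2053


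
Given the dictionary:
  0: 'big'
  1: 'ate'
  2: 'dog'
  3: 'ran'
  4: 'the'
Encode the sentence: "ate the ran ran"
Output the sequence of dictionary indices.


Look up each word in the dictionary:
  'ate' -> 1
  'the' -> 4
  'ran' -> 3
  'ran' -> 3

Encoded: [1, 4, 3, 3]


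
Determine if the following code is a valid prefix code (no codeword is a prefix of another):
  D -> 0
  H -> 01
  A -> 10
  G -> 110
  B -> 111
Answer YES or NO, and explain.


Checking each pair (does one codeword prefix another?):
  D='0' vs H='01': prefix -- VIOLATION

NO -- this is NOT a valid prefix code. D (0) is a prefix of H (01).


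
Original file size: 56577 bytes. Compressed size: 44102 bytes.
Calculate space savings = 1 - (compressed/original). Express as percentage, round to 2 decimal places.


ratio = compressed/original = 44102/56577 = 0.779504
savings = 1 - ratio = 1 - 0.779504 = 0.220496
as a percentage: 0.220496 * 100 = 22.05%

Space savings = 1 - 44102/56577 = 22.05%


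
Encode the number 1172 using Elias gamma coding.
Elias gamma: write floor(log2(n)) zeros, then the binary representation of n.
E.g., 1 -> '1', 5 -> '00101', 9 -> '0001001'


num_bits = floor(log2(1172)) + 1 = 11
leading_zeros = num_bits - 1 = 10
binary(1172) = 10010010100

Elias gamma(1172) = '0000000000' + '10010010100' = 000000000010010010100 (21 bits)


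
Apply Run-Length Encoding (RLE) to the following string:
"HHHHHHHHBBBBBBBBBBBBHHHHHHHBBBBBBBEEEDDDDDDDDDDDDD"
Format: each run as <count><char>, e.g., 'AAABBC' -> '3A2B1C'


Scanning runs left to right:
  i=0: run of 'H' x 8 -> '8H'
  i=8: run of 'B' x 12 -> '12B'
  i=20: run of 'H' x 7 -> '7H'
  i=27: run of 'B' x 7 -> '7B'
  i=34: run of 'E' x 3 -> '3E'
  i=37: run of 'D' x 13 -> '13D'

RLE = 8H12B7H7B3E13D


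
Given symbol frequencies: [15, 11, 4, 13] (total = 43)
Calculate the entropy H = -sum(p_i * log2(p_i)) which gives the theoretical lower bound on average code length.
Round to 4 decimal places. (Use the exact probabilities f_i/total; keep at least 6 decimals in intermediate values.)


Per-symbol terms -p_i * log2(p_i) with p_i = f_i/43:
  p = 15/43 = 0.348837: log2(p) = -1.519374, -p*log2(p) = 0.530014
  p = 11/43 = 0.255814: log2(p) = -1.966833, -p*log2(p) = 0.503143
  p = 4/43 = 0.093023: log2(p) = -3.426265, -p*log2(p) = 0.318722
  p = 13/43 = 0.302326: log2(p) = -1.725825, -p*log2(p) = 0.521761
H = 0.530014 + 0.503143 + 0.318722 + 0.521761 = 1.873640

H = 1.8736 bits/symbol


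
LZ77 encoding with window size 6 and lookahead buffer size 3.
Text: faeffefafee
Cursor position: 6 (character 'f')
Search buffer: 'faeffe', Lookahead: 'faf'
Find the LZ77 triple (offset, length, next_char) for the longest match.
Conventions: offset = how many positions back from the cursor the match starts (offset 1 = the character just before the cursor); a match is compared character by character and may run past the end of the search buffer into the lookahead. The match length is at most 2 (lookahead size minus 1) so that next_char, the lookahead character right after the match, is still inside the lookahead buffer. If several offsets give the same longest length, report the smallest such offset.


Try each offset into the search buffer:
  offset=1 (pos 5, char 'e'): match length 0
  offset=2 (pos 4, char 'f'): match length 1
  offset=3 (pos 3, char 'f'): match length 1
  offset=4 (pos 2, char 'e'): match length 0
  offset=5 (pos 1, char 'a'): match length 0
  offset=6 (pos 0, char 'f'): match length 2
Longest match has length 2 at offset 6.
next_char = character at position 6 + 2 = 8 -> 'f'

Best match: offset=6, length=2 (matching 'fa' starting at position 0)
LZ77 triple: (6, 2, 'f')


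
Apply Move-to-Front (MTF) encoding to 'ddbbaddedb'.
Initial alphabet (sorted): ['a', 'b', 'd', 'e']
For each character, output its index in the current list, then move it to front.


MTF encoding:
'd': index 2 in ['a', 'b', 'd', 'e'] -> ['d', 'a', 'b', 'e']
'd': index 0 in ['d', 'a', 'b', 'e'] -> ['d', 'a', 'b', 'e']
'b': index 2 in ['d', 'a', 'b', 'e'] -> ['b', 'd', 'a', 'e']
'b': index 0 in ['b', 'd', 'a', 'e'] -> ['b', 'd', 'a', 'e']
'a': index 2 in ['b', 'd', 'a', 'e'] -> ['a', 'b', 'd', 'e']
'd': index 2 in ['a', 'b', 'd', 'e'] -> ['d', 'a', 'b', 'e']
'd': index 0 in ['d', 'a', 'b', 'e'] -> ['d', 'a', 'b', 'e']
'e': index 3 in ['d', 'a', 'b', 'e'] -> ['e', 'd', 'a', 'b']
'd': index 1 in ['e', 'd', 'a', 'b'] -> ['d', 'e', 'a', 'b']
'b': index 3 in ['d', 'e', 'a', 'b'] -> ['b', 'd', 'e', 'a']


Output: [2, 0, 2, 0, 2, 2, 0, 3, 1, 3]


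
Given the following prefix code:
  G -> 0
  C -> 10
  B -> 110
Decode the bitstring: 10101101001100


Decoding step by step:
Bits 10 -> C
Bits 10 -> C
Bits 110 -> B
Bits 10 -> C
Bits 0 -> G
Bits 110 -> B
Bits 0 -> G


Decoded message: CCBCGBG


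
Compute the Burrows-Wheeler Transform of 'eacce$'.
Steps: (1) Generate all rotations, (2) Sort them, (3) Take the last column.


Rotations (sorted):
  0: $eacce -> last char: e
  1: acce$e -> last char: e
  2: cce$ea -> last char: a
  3: ce$eac -> last char: c
  4: e$eacc -> last char: c
  5: eacce$ -> last char: $


BWT = eeacc$


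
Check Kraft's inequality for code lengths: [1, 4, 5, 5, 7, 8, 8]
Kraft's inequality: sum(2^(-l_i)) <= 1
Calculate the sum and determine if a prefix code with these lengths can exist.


Sum = 2^(-1) + 2^(-4) + 2^(-5) + 2^(-5) + 2^(-7) + 2^(-8) + 2^(-8)
    = 0.5 + 0.0625 + 0.03125 + 0.03125 + 0.0078125 + 0.00390625 + 0.00390625
    = 164/256 = 0.640625
Since 0.640625 <= 1, Kraft's inequality IS satisfied.
A prefix code with these lengths CAN exist.

Kraft sum = 0.640625. Satisfied.


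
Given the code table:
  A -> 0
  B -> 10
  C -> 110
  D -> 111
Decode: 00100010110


Decoding:
0 -> A
0 -> A
10 -> B
0 -> A
0 -> A
10 -> B
110 -> C


Result: AABAABC


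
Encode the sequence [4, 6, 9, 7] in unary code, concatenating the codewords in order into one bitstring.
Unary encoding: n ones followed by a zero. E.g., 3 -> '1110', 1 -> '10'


Encode each number as n ones followed by a terminating 0:
  4 -> 11110 (5 bits)
  6 -> 1111110 (7 bits)
  9 -> 1111111110 (10 bits)
  7 -> 11111110 (8 bits)
Total length = 5 + 7 + 10 + 8 = 30 bits.

Unary([4, 6, 9, 7]) = 111101111110111111111011111110 (30 bits)


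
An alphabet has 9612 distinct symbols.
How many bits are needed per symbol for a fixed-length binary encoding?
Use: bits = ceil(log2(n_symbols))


log2(9612) = 13.2306
Bracket: 2^13 = 8192 < 9612 <= 2^14 = 16384
So ceil(log2(9612)) = 14

bits = ceil(log2(9612)) = ceil(13.2306) = 14 bits


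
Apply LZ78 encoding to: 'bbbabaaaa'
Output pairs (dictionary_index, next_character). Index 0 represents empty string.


LZ78 encoding steps:
Dictionary: {0: ''}
Step 1: w='' (idx 0), next='b' -> output (0, 'b'), add 'b' as idx 1
Step 2: w='b' (idx 1), next='b' -> output (1, 'b'), add 'bb' as idx 2
Step 3: w='' (idx 0), next='a' -> output (0, 'a'), add 'a' as idx 3
Step 4: w='b' (idx 1), next='a' -> output (1, 'a'), add 'ba' as idx 4
Step 5: w='a' (idx 3), next='a' -> output (3, 'a'), add 'aa' as idx 5
Step 6: w='a' (idx 3), end of input -> output (3, '')


Encoded: [(0, 'b'), (1, 'b'), (0, 'a'), (1, 'a'), (3, 'a'), (3, '')]


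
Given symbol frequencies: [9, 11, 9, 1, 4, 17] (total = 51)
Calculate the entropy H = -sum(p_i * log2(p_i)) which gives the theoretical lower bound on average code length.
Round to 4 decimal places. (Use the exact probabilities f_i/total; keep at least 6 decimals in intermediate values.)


Per-symbol terms -p_i * log2(p_i) with p_i = f_i/51:
  p = 9/51 = 0.176471: log2(p) = -2.502500, -p*log2(p) = 0.441618
  p = 11/51 = 0.215686: log2(p) = -2.212994, -p*log2(p) = 0.477312
  p = 9/51 = 0.176471: log2(p) = -2.502500, -p*log2(p) = 0.441618
  p = 1/51 = 0.019608: log2(p) = -5.672425, -p*log2(p) = 0.111224
  p = 4/51 = 0.078431: log2(p) = -3.672425, -p*log2(p) = 0.288033
  p = 17/51 = 0.333333: log2(p) = -1.584963, -p*log2(p) = 0.528321
H = 0.441618 + 0.477312 + 0.441618 + 0.111224 + 0.288033 + 0.528321 = 2.288126

H = 2.2881 bits/symbol


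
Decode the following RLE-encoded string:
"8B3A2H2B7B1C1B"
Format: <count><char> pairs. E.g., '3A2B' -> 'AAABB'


Expanding each <count><char> pair:
  8B -> 'BBBBBBBB'
  3A -> 'AAA'
  2H -> 'HH'
  2B -> 'BB'
  7B -> 'BBBBBBB'
  1C -> 'C'
  1B -> 'B'

Decoded = BBBBBBBBAAAHHBBBBBBBBBCB


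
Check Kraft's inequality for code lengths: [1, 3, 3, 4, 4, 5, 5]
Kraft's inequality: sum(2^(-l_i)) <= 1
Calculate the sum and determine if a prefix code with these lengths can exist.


Sum = 2^(-1) + 2^(-3) + 2^(-3) + 2^(-4) + 2^(-4) + 2^(-5) + 2^(-5)
    = 0.5 + 0.125 + 0.125 + 0.0625 + 0.0625 + 0.03125 + 0.03125
    = 30/32 = 0.9375
Since 0.9375 <= 1, Kraft's inequality IS satisfied.
A prefix code with these lengths CAN exist.

Kraft sum = 0.9375. Satisfied.


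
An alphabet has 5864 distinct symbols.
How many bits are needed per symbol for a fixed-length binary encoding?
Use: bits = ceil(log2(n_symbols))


log2(5864) = 12.5177
Bracket: 2^12 = 4096 < 5864 <= 2^13 = 8192
So ceil(log2(5864)) = 13

bits = ceil(log2(5864)) = ceil(12.5177) = 13 bits


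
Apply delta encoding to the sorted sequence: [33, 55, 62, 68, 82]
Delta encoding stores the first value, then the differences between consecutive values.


First value: 33
Deltas:
  55 - 33 = 22
  62 - 55 = 7
  68 - 62 = 6
  82 - 68 = 14


Delta encoded: [33, 22, 7, 6, 14]


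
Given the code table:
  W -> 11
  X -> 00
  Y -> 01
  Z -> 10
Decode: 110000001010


Decoding:
11 -> W
00 -> X
00 -> X
00 -> X
10 -> Z
10 -> Z


Result: WXXXZZ


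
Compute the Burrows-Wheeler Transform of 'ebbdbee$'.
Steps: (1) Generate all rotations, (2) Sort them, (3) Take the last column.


Rotations (sorted):
  0: $ebbdbee -> last char: e
  1: bbdbee$e -> last char: e
  2: bdbee$eb -> last char: b
  3: bee$ebbd -> last char: d
  4: dbee$ebb -> last char: b
  5: e$ebbdbe -> last char: e
  6: ebbdbee$ -> last char: $
  7: ee$ebbdb -> last char: b


BWT = eebdbe$b


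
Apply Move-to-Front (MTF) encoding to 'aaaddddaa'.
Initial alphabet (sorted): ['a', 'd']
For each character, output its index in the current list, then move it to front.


MTF encoding:
'a': index 0 in ['a', 'd'] -> ['a', 'd']
'a': index 0 in ['a', 'd'] -> ['a', 'd']
'a': index 0 in ['a', 'd'] -> ['a', 'd']
'd': index 1 in ['a', 'd'] -> ['d', 'a']
'd': index 0 in ['d', 'a'] -> ['d', 'a']
'd': index 0 in ['d', 'a'] -> ['d', 'a']
'd': index 0 in ['d', 'a'] -> ['d', 'a']
'a': index 1 in ['d', 'a'] -> ['a', 'd']
'a': index 0 in ['a', 'd'] -> ['a', 'd']


Output: [0, 0, 0, 1, 0, 0, 0, 1, 0]


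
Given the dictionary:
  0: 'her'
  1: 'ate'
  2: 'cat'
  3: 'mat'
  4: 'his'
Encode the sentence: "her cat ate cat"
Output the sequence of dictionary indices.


Look up each word in the dictionary:
  'her' -> 0
  'cat' -> 2
  'ate' -> 1
  'cat' -> 2

Encoded: [0, 2, 1, 2]


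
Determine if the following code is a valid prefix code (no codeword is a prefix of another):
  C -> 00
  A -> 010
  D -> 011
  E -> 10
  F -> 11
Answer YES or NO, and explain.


Checking each pair (does one codeword prefix another?):
  C='00' vs A='010': no prefix
  C='00' vs D='011': no prefix
  C='00' vs E='10': no prefix
  C='00' vs F='11': no prefix
  A='010' vs C='00': no prefix
  A='010' vs D='011': no prefix
  A='010' vs E='10': no prefix
  A='010' vs F='11': no prefix
  D='011' vs C='00': no prefix
  D='011' vs A='010': no prefix
  D='011' vs E='10': no prefix
  D='011' vs F='11': no prefix
  E='10' vs C='00': no prefix
  E='10' vs A='010': no prefix
  E='10' vs D='011': no prefix
  E='10' vs F='11': no prefix
  F='11' vs C='00': no prefix
  F='11' vs A='010': no prefix
  F='11' vs D='011': no prefix
  F='11' vs E='10': no prefix
No violation found over all pairs.

YES -- this is a valid prefix code. No codeword is a prefix of any other codeword.


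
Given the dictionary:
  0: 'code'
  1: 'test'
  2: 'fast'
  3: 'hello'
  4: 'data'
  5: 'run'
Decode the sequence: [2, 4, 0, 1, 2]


Look up each index in the dictionary:
  2 -> 'fast'
  4 -> 'data'
  0 -> 'code'
  1 -> 'test'
  2 -> 'fast'

Decoded: "fast data code test fast"


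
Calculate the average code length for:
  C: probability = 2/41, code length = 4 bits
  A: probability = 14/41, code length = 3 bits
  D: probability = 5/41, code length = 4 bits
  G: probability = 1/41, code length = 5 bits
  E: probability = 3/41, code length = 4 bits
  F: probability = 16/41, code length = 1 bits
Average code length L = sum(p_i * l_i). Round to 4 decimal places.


Weighted contributions p_i * l_i:
  C: (2/41) * 4 = 8/41
  A: (14/41) * 3 = 42/41
  D: (5/41) * 4 = 20/41
  G: (1/41) * 5 = 5/41
  E: (3/41) * 4 = 12/41
  F: (16/41) * 1 = 16/41
Sum = (8 + 42 + 20 + 5 + 12 + 16)/41 = 103/41

L = 103/41 = 2.5122 bits/symbol


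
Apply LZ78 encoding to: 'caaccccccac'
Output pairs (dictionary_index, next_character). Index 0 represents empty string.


LZ78 encoding steps:
Dictionary: {0: ''}
Step 1: w='' (idx 0), next='c' -> output (0, 'c'), add 'c' as idx 1
Step 2: w='' (idx 0), next='a' -> output (0, 'a'), add 'a' as idx 2
Step 3: w='a' (idx 2), next='c' -> output (2, 'c'), add 'ac' as idx 3
Step 4: w='c' (idx 1), next='c' -> output (1, 'c'), add 'cc' as idx 4
Step 5: w='cc' (idx 4), next='c' -> output (4, 'c'), add 'ccc' as idx 5
Step 6: w='ac' (idx 3), end of input -> output (3, '')


Encoded: [(0, 'c'), (0, 'a'), (2, 'c'), (1, 'c'), (4, 'c'), (3, '')]


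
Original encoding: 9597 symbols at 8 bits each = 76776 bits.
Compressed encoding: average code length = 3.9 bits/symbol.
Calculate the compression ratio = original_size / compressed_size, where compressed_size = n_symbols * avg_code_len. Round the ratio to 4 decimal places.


original_size = n_symbols * orig_bits = 9597 * 8 = 76776 bits
compressed_size = n_symbols * avg_code_len = 9597 * 3.9 = 37428.3 bits
ratio = original_size / compressed_size = 76776 / 37428.3 = 2.0513

Compression ratio = 2.0513


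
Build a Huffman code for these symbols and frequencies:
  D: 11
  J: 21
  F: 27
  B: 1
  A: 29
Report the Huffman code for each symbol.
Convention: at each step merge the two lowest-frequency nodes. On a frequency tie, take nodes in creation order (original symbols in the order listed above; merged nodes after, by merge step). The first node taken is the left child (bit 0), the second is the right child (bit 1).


Huffman tree construction:
Step 1: Merge B(1) + D(11) = 12
Step 2: Merge (B+D)(12) + J(21) = 33
Step 3: Merge F(27) + A(29) = 56
Step 4: Merge ((B+D)+J)(33) + (F+A)(56) = 89
Read each symbol's code off the tree from the root (left child = 0, right child = 1).

Codes:
  D: 001 (length 3)
  J: 01 (length 2)
  F: 10 (length 2)
  B: 000 (length 3)
  A: 11 (length 2)
Average code length: 190/89 = 2.1348 bits/symbol


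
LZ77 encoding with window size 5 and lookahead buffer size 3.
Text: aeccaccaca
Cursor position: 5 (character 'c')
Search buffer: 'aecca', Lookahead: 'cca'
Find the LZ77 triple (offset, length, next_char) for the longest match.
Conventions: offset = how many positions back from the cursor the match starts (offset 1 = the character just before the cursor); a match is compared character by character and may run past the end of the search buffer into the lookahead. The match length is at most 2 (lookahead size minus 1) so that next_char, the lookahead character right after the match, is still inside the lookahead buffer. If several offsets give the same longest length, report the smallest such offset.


Try each offset into the search buffer:
  offset=1 (pos 4, char 'a'): match length 0
  offset=2 (pos 3, char 'c'): match length 1
  offset=3 (pos 2, char 'c'): match length 2
  offset=4 (pos 1, char 'e'): match length 0
  offset=5 (pos 0, char 'a'): match length 0
Longest match has length 2 at offset 3.
next_char = character at position 5 + 2 = 7 -> 'a'

Best match: offset=3, length=2 (matching 'cc' starting at position 2)
LZ77 triple: (3, 2, 'a')


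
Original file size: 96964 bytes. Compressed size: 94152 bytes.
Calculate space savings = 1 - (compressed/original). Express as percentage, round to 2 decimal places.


ratio = compressed/original = 94152/96964 = 0.971
savings = 1 - ratio = 1 - 0.971 = 0.029
as a percentage: 0.029 * 100 = 2.9%

Space savings = 1 - 94152/96964 = 2.9%


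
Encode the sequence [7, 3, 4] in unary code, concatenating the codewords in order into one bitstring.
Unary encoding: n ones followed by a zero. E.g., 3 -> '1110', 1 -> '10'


Encode each number as n ones followed by a terminating 0:
  7 -> 11111110 (8 bits)
  3 -> 1110 (4 bits)
  4 -> 11110 (5 bits)
Total length = 8 + 4 + 5 = 17 bits.

Unary([7, 3, 4]) = 11111110111011110 (17 bits)


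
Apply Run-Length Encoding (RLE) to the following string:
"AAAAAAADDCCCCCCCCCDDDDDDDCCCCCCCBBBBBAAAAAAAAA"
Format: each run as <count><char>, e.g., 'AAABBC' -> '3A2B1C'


Scanning runs left to right:
  i=0: run of 'A' x 7 -> '7A'
  i=7: run of 'D' x 2 -> '2D'
  i=9: run of 'C' x 9 -> '9C'
  i=18: run of 'D' x 7 -> '7D'
  i=25: run of 'C' x 7 -> '7C'
  i=32: run of 'B' x 5 -> '5B'
  i=37: run of 'A' x 9 -> '9A'

RLE = 7A2D9C7D7C5B9A


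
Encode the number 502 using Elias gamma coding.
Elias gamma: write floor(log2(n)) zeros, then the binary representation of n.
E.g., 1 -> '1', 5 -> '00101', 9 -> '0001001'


num_bits = floor(log2(502)) + 1 = 9
leading_zeros = num_bits - 1 = 8
binary(502) = 111110110

Elias gamma(502) = '00000000' + '111110110' = 00000000111110110 (17 bits)


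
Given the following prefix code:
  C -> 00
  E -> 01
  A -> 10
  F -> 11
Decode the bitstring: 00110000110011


Decoding step by step:
Bits 00 -> C
Bits 11 -> F
Bits 00 -> C
Bits 00 -> C
Bits 11 -> F
Bits 00 -> C
Bits 11 -> F


Decoded message: CFCCFCF
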